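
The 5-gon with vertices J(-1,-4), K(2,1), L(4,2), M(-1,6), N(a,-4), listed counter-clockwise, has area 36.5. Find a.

Write out the shoelace sum; only the two edges meeting at N involve a:
2·Area = [((-1)·(-4) − a·6) + (a·(-4) − (-1)·(-4))] + 33
       = -10·a + 33 = 73
⇒ a = -4.

-4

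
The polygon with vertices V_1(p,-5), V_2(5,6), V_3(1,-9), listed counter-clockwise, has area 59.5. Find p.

The doubled signed area Σ (x_i y_{i+1} − x_{i+1} y_i) is linear in p.
With p=0 it equals -31; the coefficient of p is 15 (from the two edges through V_1).
So 15·p + -31 = 2·59.5 = 119 ⇒ p = 10.

10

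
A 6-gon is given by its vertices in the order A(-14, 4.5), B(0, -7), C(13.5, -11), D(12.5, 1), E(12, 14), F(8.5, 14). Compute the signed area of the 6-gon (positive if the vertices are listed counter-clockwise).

394.875

Σ = (98) + (94.5) + (151) + (163) + (49) + (234.25) = 789.75
Signed area = Σ/2 = 394.875 (positive ⇒ counter-clockwise traversal).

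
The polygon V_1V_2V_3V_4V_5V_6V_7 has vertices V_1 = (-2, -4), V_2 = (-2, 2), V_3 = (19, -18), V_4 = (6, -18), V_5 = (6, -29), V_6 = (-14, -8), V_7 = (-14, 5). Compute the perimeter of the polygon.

|V_1V_2| = √((0)² + (6)²) = √36 = 6
|V_2V_3| = √((21)² + (-20)²) = √841 = 29
|V_3V_4| = √((-13)² + (0)²) = √169 = 13
|V_4V_5| = √((0)² + (-11)²) = √121 = 11
|V_5V_6| = √((-20)² + (21)²) = √841 = 29
|V_6V_7| = √((0)² + (13)²) = √169 = 13
|V_7V_1| = √((12)² + (-9)²) = √225 = 15
Perimeter = 6 + 29 + 13 + 11 + 29 + 13 + 15 = 116.

116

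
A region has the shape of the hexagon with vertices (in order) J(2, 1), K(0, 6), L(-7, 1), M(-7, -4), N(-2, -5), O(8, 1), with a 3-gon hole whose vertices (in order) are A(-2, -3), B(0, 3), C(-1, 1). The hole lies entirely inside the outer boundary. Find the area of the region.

Outer boundary:
J→K: (2)(6) − (0)(1) = 12
K→L: (0)(1) − (-7)(6) = 42
L→M: (-7)(-4) − (-7)(1) = 35
M→N: (-7)(-5) − (-2)(-4) = 27
N→O: (-2)(1) − (8)(-5) = 38
O→J: (8)(1) − (2)(1) = 6
Σ = 160
Area = |Σ|/2 = 80.
Hole:
Apply the shoelace (surveyor's) formula: 2A = Σ (x_i·y_{i+1} − x_{i+1}·y_i), indices taken mod 3.
A→B: (-2)(3) − (0)(-3) = -6
B→C: (0)(1) − (-1)(3) = 3
C→A: (-1)(-3) − (-2)(1) = 5
Σ = 2
Area = |Σ|/2 = 1.
Net area = 80 − 1 = 79.

79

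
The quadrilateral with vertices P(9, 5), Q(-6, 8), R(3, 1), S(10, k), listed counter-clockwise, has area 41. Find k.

Write out the shoelace sum; only the two edges meeting at S involve k:
2·Area = [(3·k − 10·1) + (10·5 − 9·k)] + 72
       = -6·k + 112 = 82
⇒ k = 5.

5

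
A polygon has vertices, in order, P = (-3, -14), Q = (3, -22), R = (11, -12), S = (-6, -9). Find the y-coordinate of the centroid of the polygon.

Apply Gauss's area formula. First the cross-terms c_i = x_i·y_{i+1} − x_{i+1}·y_i:
  108, 206, -171, 57  ⇒  2A = 200, A = 100.
Then Σ (y_i + y_{i+1})·c_i = -8612, so ȳ = -8612 / (6·100) = -2153/150.

-2153/150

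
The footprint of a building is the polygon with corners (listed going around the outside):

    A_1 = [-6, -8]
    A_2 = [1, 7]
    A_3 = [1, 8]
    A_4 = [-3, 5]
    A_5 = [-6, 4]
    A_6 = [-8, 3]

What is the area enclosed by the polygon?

Apply the shoelace formula: 2A = Σ (x_i·y_{i+1} − x_{i+1}·y_i), indices taken mod 6.
A_1→A_2: (-6)(7) − (1)(-8) = -34
A_2→A_3: (1)(8) − (1)(7) = 1
A_3→A_4: (1)(5) − (-3)(8) = 29
A_4→A_5: (-3)(4) − (-6)(5) = 18
A_5→A_6: (-6)(3) − (-8)(4) = 14
A_6→A_1: (-8)(-8) − (-6)(3) = 82
Σ = 110
Area = |Σ|/2 = 55.

55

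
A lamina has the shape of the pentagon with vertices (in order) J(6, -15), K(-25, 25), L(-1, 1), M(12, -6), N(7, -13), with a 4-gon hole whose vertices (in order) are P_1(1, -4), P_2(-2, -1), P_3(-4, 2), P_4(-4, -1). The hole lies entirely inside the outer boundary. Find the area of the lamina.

Outer boundary:
Cross-terms: -225, 0, -6, -114, -27  ⇒  Σ = -372
Area = |Σ|/2 = 186.
Hole:
Apply Gauss's area formula: 2A = Σ (x_i·y_{i+1} − x_{i+1}·y_i), indices taken mod 4.
Σ = (-9) + (-8) + (12) + (17) = 12
Area = |Σ|/2 = 6.
Net area = 186 − 6 = 180.

180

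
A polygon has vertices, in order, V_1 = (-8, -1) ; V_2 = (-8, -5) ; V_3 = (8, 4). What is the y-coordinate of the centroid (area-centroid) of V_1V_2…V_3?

-2/3

Apply the shoelace formula. First the cross-terms c_i = x_i·y_{i+1} − x_{i+1}·y_i:
  32, 8, 24  ⇒  2A = 64, A = 32.
Then Σ (y_i + y_{i+1})·c_i = -128, so ȳ = -128 / (6·32) = -2/3.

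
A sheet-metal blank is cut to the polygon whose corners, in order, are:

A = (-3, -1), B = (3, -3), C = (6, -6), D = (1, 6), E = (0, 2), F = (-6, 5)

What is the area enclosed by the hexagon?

44.5

Cross-terms: 12, 0, 42, 2, 12, 21  ⇒  Σ = 89
Area = |Σ|/2 = 44.5.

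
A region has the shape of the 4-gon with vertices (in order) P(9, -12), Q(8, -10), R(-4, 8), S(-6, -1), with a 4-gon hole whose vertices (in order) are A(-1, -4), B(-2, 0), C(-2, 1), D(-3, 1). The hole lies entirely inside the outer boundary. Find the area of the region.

79.5

Outer boundary:
Σ = (6) + (24) + (52) + (81) = 163
Area = |Σ|/2 = 81.5.
Hole:
Apply the shoelace formula: 2A = Σ (x_i·y_{i+1} − x_{i+1}·y_i), indices taken mod 4.
Cross-terms: -8, -2, 1, 13  ⇒  Σ = 4
Area = |Σ|/2 = 2.
Net area = 81.5 − 2 = 79.5.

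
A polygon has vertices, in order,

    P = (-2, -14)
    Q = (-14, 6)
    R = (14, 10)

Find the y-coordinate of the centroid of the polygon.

2/3

Apply the surveyor's formula. First the cross-terms c_i = x_i·y_{i+1} − x_{i+1}·y_i:
  -208, -224, -176  ⇒  2A = -608, A = -304.
Then Σ (y_i + y_{i+1})·c_i = -1216, so ȳ = -1216 / (6·(-304)) = 2/3.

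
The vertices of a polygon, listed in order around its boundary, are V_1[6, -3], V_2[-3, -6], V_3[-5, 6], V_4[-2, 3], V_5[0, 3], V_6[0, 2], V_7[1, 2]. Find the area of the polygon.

Apply the shoelace formula: 2A = Σ (x_i·y_{i+1} − x_{i+1}·y_i), indices taken mod 7.
Σ = (-45) + (-48) + (-3) + (-6) + (0) + (-2) + (-15) = -119
Area = |Σ|/2 = 59.5.

59.5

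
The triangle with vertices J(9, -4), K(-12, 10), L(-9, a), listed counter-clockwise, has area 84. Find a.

0

Write out the shoelace sum; only the two edges meeting at L involve a:
2·Area = [((-12)·a − (-9)·10) + ((-9)·(-4) − 9·a)] + 42
       = -21·a + 168 = 168
⇒ a = 0.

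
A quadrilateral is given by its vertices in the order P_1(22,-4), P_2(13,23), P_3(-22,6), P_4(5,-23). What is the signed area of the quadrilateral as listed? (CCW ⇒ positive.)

1052

Apply Gauss's area formula: 2A = Σ (x_i·y_{i+1} − x_{i+1}·y_i), indices taken mod 4.
Cross-terms: 558, 584, 476, 486  ⇒  Σ = 2104
Signed area = Σ/2 = 1052 (positive ⇒ counter-clockwise traversal).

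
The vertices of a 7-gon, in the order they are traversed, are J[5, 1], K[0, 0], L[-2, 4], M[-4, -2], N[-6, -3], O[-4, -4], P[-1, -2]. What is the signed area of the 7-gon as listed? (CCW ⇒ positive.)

Apply the surveyor's formula: 2A = Σ (x_i·y_{i+1} − x_{i+1}·y_i), indices taken mod 7.
Σ = (0) + (0) + (20) + (0) + (12) + (4) + (9) = 45
Signed area = Σ/2 = 22.5 (positive ⇒ counter-clockwise traversal).

22.5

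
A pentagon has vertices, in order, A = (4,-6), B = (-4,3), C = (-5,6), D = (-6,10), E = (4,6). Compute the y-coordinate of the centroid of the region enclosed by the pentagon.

165/53

Apply the shoelace formula. First the cross-terms c_i = x_i·y_{i+1} − x_{i+1}·y_i:
  -12, -9, -14, -76, -48  ⇒  2A = -159, A = -79.5.
Then Σ (y_i + y_{i+1})·c_i = -1485, so ȳ = -1485 / (6·(-79.5)) = 165/53.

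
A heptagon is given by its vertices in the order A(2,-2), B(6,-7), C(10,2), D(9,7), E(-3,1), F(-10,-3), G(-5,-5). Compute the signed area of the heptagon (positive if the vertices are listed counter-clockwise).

Apply the shoelace (surveyor's) formula: 2A = Σ (x_i·y_{i+1} − x_{i+1}·y_i), indices taken mod 7.
Σ = (-2) + (82) + (52) + (30) + (19) + (35) + (20) = 236
Signed area = Σ/2 = 118 (positive ⇒ counter-clockwise traversal).

118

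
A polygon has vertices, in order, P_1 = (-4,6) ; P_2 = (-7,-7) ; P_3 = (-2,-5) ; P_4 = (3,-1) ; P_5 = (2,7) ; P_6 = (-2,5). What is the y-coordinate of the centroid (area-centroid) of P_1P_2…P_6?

30/163

Apply the shoelace formula. First the cross-terms c_i = x_i·y_{i+1} − x_{i+1}·y_i:
  70, 21, 17, 23, 24, 8  ⇒  2A = 163, A = 81.5.
Then Σ (y_i + y_{i+1})·c_i = 90, so ȳ = 90 / (6·81.5) = 30/163.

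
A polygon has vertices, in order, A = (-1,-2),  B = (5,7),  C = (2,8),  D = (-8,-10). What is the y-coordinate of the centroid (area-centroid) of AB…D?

245/237

Apply the surveyor's formula. First the cross-terms c_i = x_i·y_{i+1} − x_{i+1}·y_i:
  3, 26, 44, 6  ⇒  2A = 79, A = 39.5.
Then Σ (y_i + y_{i+1})·c_i = 245, so ȳ = 245 / (6·39.5) = 245/237.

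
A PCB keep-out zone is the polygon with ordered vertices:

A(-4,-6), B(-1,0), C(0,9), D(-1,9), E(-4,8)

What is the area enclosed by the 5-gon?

Apply the shoelace (surveyor's) formula: 2A = Σ (x_i·y_{i+1} − x_{i+1}·y_i), indices taken mod 5.
Σ = (-6) + (-9) + (9) + (28) + (56) = 78
Area = |Σ|/2 = 39.

39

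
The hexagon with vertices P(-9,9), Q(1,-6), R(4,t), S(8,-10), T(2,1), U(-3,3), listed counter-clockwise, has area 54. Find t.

-6

The doubled signed area Σ (x_i y_{i+1} − x_{i+1} y_i) is linear in t.
With t=0 it equals 66; the coefficient of t is -7 (from the two edges through R).
So -7·t + 66 = 2·54 = 108 ⇒ t = -6.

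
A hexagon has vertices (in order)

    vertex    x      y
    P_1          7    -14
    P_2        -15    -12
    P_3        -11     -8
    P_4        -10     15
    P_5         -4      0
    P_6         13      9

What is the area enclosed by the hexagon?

386

P_1→P_2: (7)(-12) − (-15)(-14) = -294
P_2→P_3: (-15)(-8) − (-11)(-12) = -12
P_3→P_4: (-11)(15) − (-10)(-8) = -245
P_4→P_5: (-10)(0) − (-4)(15) = 60
P_5→P_6: (-4)(9) − (13)(0) = -36
P_6→P_1: (13)(-14) − (7)(9) = -245
Σ = -772
Area = |Σ|/2 = 386.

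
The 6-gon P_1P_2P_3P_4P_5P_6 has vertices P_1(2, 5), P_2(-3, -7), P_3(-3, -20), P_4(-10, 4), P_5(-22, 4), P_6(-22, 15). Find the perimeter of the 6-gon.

|P_1P_2| = √((-5)² + (-12)²) = √169 = 13
|P_2P_3| = √((0)² + (-13)²) = √169 = 13
|P_3P_4| = √((-7)² + (24)²) = √625 = 25
|P_4P_5| = √((-12)² + (0)²) = √144 = 12
|P_5P_6| = √((0)² + (11)²) = √121 = 11
|P_6P_1| = √((24)² + (-10)²) = √676 = 26
Perimeter = 13 + 13 + 25 + 12 + 11 + 26 = 100.

100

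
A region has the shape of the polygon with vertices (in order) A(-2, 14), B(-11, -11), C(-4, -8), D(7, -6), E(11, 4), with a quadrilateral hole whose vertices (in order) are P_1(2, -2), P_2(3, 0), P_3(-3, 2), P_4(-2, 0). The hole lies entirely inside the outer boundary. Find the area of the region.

268

Outer boundary:
A→B: (-2)(-11) − (-11)(14) = 176
B→C: (-11)(-8) − (-4)(-11) = 44
C→D: (-4)(-6) − (7)(-8) = 80
D→E: (7)(4) − (11)(-6) = 94
E→A: (11)(14) − (-2)(4) = 162
Σ = 556
Area = |Σ|/2 = 278.
Hole:
Σ = (6) + (6) + (4) + (4) = 20
Area = |Σ|/2 = 10.
Net area = 278 − 10 = 268.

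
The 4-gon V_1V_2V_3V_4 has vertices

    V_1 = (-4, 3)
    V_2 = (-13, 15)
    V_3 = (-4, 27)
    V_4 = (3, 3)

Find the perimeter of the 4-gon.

62

|V_1V_2| = √((-9)² + (12)²) = √225 = 15
|V_2V_3| = √((9)² + (12)²) = √225 = 15
|V_3V_4| = √((7)² + (-24)²) = √625 = 25
|V_4V_1| = √((-7)² + (0)²) = √49 = 7
Perimeter = 15 + 15 + 25 + 7 = 62.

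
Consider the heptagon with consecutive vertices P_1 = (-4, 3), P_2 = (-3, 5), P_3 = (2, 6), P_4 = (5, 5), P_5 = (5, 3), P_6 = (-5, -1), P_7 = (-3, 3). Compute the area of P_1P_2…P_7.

Apply the surveyor's formula: 2A = Σ (x_i·y_{i+1} − x_{i+1}·y_i), indices taken mod 7.
Σ = (-11) + (-28) + (-20) + (-10) + (10) + (-18) + (3) = -74
Area = |Σ|/2 = 37.

37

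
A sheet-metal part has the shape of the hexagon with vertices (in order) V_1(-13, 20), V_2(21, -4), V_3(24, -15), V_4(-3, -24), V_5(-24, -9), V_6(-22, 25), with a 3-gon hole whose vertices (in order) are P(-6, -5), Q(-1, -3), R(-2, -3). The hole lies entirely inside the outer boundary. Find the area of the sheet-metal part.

Outer boundary:
V_1→V_2: (-13)(-4) − (21)(20) = -368
V_2→V_3: (21)(-15) − (24)(-4) = -219
V_3→V_4: (24)(-24) − (-3)(-15) = -621
V_4→V_5: (-3)(-9) − (-24)(-24) = -549
V_5→V_6: (-24)(25) − (-22)(-9) = -798
V_6→V_1: (-22)(20) − (-13)(25) = -115
Σ = -2670
Area = |Σ|/2 = 1335.
Hole:
Apply the surveyor's formula: 2A = Σ (x_i·y_{i+1} − x_{i+1}·y_i), indices taken mod 3.
Σ = (13) + (-3) + (-8) = 2
Area = |Σ|/2 = 1.
Net area = 1335 − 1 = 1334.

1334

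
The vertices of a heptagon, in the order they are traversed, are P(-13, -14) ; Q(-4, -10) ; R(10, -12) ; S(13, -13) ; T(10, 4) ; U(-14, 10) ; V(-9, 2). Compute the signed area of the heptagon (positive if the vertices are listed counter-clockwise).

Apply the shoelace formula: 2A = Σ (x_i·y_{i+1} − x_{i+1}·y_i), indices taken mod 7.
Σ = (74) + (148) + (26) + (182) + (156) + (62) + (152) = 800
Signed area = Σ/2 = 400 (positive ⇒ counter-clockwise traversal).

400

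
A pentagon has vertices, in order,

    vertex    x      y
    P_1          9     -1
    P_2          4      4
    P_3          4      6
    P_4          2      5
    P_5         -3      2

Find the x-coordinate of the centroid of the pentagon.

Apply the surveyor's formula. First the cross-terms c_i = x_i·y_{i+1} − x_{i+1}·y_i:
  40, 8, 8, 19, -15  ⇒  2A = 60, A = 30.
Then Σ (x_i + x_{i+1})·c_i = 523, so x̄ = 523 / (6·30) = 523/180.

523/180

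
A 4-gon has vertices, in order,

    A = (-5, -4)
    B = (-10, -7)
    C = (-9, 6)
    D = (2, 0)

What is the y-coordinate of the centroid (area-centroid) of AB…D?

Apply the shoelace (surveyor's) formula. First the cross-terms c_i = x_i·y_{i+1} − x_{i+1}·y_i:
  -5, -123, -12, -8  ⇒  2A = -148, A = -74.
Then Σ (y_i + y_{i+1})·c_i = 138, so ȳ = 138 / (6·(-74)) = -23/74.

-23/74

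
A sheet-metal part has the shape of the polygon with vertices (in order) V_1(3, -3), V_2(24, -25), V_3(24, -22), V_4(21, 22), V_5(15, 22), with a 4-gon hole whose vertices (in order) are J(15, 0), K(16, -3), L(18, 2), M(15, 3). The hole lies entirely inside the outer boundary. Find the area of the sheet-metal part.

530

Outer boundary:
Apply the shoelace (surveyor's) formula: 2A = Σ (x_i·y_{i+1} − x_{i+1}·y_i), indices taken mod 5.
Σ = (-3) + (72) + (990) + (132) + (-111) = 1080
Area = |Σ|/2 = 540.
Hole:
Apply Gauss's area formula: 2A = Σ (x_i·y_{i+1} − x_{i+1}·y_i), indices taken mod 4.
J→K: (15)(-3) − (16)(0) = -45
K→L: (16)(2) − (18)(-3) = 86
L→M: (18)(3) − (15)(2) = 24
M→J: (15)(0) − (15)(3) = -45
Σ = 20
Area = |Σ|/2 = 10.
Net area = 540 − 10 = 530.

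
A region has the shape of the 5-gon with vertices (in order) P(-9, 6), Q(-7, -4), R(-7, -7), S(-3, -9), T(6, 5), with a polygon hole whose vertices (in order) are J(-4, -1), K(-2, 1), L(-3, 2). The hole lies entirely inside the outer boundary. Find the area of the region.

128.5

Outer boundary:
Cross-terms: 78, 21, 42, 39, 81  ⇒  Σ = 261
Area = |Σ|/2 = 130.5.
Hole:
Apply Gauss's area formula: 2A = Σ (x_i·y_{i+1} − x_{i+1}·y_i), indices taken mod 3.
J→K: (-4)(1) − (-2)(-1) = -6
K→L: (-2)(2) − (-3)(1) = -1
L→J: (-3)(-1) − (-4)(2) = 11
Σ = 4
Area = |Σ|/2 = 2.
Net area = 130.5 − 2 = 128.5.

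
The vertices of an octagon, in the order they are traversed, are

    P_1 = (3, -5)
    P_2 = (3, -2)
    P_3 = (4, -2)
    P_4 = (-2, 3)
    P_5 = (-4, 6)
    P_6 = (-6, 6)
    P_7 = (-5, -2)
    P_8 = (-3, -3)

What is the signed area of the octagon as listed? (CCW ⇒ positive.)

53

Σ = (9) + (2) + (8) + (0) + (12) + (42) + (9) + (24) = 106
Signed area = Σ/2 = 53 (positive ⇒ counter-clockwise traversal).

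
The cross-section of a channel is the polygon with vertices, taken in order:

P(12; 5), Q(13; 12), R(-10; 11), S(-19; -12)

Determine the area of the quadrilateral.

Apply the surveyor's formula: 2A = Σ (x_i·y_{i+1} − x_{i+1}·y_i), indices taken mod 4.
Σ = (79) + (263) + (329) + (49) = 720
Area = |Σ|/2 = 360.

360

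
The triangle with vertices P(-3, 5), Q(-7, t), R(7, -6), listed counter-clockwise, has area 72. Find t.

The doubled signed area Σ (x_i y_{i+1} − x_{i+1} y_i) is linear in t.
With t=0 it equals 94; the coefficient of t is -10 (from the two edges through Q).
So -10·t + 94 = 2·72 = 144 ⇒ t = -5.

-5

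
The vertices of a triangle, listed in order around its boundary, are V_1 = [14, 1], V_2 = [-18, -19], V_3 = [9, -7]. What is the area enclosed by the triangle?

78

Σ = (-248) + (297) + (107) = 156
Area = |Σ|/2 = 78.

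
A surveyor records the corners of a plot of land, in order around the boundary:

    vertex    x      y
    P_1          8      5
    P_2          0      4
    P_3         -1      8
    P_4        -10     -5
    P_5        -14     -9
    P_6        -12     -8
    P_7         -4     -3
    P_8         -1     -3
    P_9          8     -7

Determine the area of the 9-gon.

142.5

Σ = (32) + (4) + (85) + (20) + (4) + (4) + (9) + (31) + (96) = 285
Area = |Σ|/2 = 142.5.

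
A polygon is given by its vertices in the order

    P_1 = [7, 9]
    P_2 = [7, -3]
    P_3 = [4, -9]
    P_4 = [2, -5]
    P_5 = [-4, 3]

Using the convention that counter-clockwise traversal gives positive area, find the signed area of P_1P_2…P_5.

Apply Gauss's area formula: 2A = Σ (x_i·y_{i+1} − x_{i+1}·y_i), indices taken mod 5.
Σ = (-84) + (-51) + (-2) + (-14) + (-57) = -208
Signed area = Σ/2 = -104 (negative ⇒ clockwise traversal).

-104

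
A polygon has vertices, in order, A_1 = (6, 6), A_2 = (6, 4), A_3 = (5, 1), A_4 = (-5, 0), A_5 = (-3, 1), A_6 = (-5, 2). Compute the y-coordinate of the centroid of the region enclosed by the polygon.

Apply the surveyor's formula. First the cross-terms c_i = x_i·y_{i+1} − x_{i+1}·y_i:
  -12, -14, 5, -5, -1, -42  ⇒  2A = -69, A = -34.5.
Then Σ (y_i + y_{i+1})·c_i = -529, so ȳ = -529 / (6·(-34.5)) = 23/9.

23/9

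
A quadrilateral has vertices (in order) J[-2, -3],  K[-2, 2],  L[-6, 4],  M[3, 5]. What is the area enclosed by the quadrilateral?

Apply the shoelace formula: 2A = Σ (x_i·y_{i+1} − x_{i+1}·y_i), indices taken mod 4.
Cross-terms: -10, 4, -42, 1  ⇒  Σ = -47
Area = |Σ|/2 = 23.5.

23.5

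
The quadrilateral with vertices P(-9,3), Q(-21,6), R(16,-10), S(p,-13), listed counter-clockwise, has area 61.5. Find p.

Write out the shoelace sum; only the two edges meeting at S involve p:
2·Area = [(16·(-13) − p·(-10)) + (p·3 − (-9)·(-13))] + 123
       = 13·p + -202 = 123
⇒ p = 25.

25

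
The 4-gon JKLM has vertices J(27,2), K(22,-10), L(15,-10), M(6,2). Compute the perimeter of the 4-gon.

|JK| = √((-5)² + (-12)²) = √169 = 13
|KL| = √((-7)² + (0)²) = √49 = 7
|LM| = √((-9)² + (12)²) = √225 = 15
|MJ| = √((21)² + (0)²) = √441 = 21
Perimeter = 13 + 7 + 15 + 21 = 56.

56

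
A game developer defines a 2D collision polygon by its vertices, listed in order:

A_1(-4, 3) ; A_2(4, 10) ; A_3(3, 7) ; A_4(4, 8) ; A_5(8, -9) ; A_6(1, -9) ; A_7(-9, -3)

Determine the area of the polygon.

Cross-terms: -52, -2, -4, -100, -63, -84, -39  ⇒  Σ = -344
Area = |Σ|/2 = 172.

172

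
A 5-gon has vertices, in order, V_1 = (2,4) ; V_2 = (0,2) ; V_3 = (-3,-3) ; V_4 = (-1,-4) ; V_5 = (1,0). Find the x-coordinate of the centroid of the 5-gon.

Apply the shoelace (surveyor's) formula. First the cross-terms c_i = x_i·y_{i+1} − x_{i+1}·y_i:
  4, 6, 9, 4, 4  ⇒  2A = 27, A = 13.5.
Then Σ (x_i + x_{i+1})·c_i = -34, so x̄ = -34 / (6·13.5) = -34/81.

-34/81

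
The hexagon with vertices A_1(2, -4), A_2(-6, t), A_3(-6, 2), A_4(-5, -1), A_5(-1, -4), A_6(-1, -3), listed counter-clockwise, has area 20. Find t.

4

The doubled signed area Σ (x_i y_{i+1} − x_{i+1} y_i) is linear in t.
With t=0 it equals 8; the coefficient of t is 8 (from the two edges through A_2).
So 8·t + 8 = 2·20 = 40 ⇒ t = 4.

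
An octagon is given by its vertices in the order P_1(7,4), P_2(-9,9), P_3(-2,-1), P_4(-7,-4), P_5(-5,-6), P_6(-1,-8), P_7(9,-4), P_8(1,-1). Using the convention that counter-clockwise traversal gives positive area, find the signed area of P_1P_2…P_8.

132.5

Σ = (99) + (27) + (1) + (22) + (34) + (76) + (-5) + (11) = 265
Signed area = Σ/2 = 132.5 (positive ⇒ counter-clockwise traversal).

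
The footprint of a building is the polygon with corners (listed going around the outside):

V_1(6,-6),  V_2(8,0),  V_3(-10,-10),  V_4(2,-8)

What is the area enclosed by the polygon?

Apply the surveyor's formula: 2A = Σ (x_i·y_{i+1} − x_{i+1}·y_i), indices taken mod 4.
Σ = (48) + (-80) + (100) + (36) = 104
Area = |Σ|/2 = 52.

52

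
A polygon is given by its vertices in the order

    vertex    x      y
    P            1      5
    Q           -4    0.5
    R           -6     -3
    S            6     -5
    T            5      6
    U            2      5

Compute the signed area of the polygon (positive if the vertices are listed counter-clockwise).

81.25

Apply the shoelace formula: 2A = Σ (x_i·y_{i+1} − x_{i+1}·y_i), indices taken mod 6.
Σ = (20.5) + (15) + (48) + (61) + (13) + (5) = 162.5
Signed area = Σ/2 = 81.25 (positive ⇒ counter-clockwise traversal).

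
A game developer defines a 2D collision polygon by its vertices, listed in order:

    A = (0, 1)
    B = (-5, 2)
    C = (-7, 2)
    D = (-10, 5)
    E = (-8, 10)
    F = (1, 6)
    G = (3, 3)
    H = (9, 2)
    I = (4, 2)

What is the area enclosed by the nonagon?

Apply the shoelace (surveyor's) formula: 2A = Σ (x_i·y_{i+1} − x_{i+1}·y_i), indices taken mod 9.
Σ = (5) + (4) + (-15) + (-60) + (-58) + (-15) + (-21) + (10) + (4) = -146
Area = |Σ|/2 = 73.

73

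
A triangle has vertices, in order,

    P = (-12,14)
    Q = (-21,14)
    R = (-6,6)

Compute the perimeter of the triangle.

|PQ| = √((-9)² + (0)²) = √81 = 9
|QR| = √((15)² + (-8)²) = √289 = 17
|RP| = √((-6)² + (8)²) = √100 = 10
Perimeter = 9 + 17 + 10 = 36.

36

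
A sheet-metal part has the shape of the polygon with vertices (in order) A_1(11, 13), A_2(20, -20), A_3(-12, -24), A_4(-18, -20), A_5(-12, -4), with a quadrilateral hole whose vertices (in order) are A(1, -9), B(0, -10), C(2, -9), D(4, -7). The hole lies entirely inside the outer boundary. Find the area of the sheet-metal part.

834.5

Outer boundary:
Apply the shoelace (surveyor's) formula: 2A = Σ (x_i·y_{i+1} − x_{i+1}·y_i), indices taken mod 5.
Cross-terms: -480, -720, -192, -168, -112  ⇒  Σ = -1672
Area = |Σ|/2 = 836.
Hole:
Σ = (-10) + (20) + (22) + (-29) = 3
Area = |Σ|/2 = 1.5.
Net area = 836 − 1.5 = 834.5.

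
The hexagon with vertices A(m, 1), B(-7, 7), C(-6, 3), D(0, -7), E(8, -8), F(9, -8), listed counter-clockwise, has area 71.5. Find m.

The doubled signed area Σ (x_i y_{i+1} − x_{i+1} y_i) is linear in m.
With m=0 it equals 143; the coefficient of m is 15 (from the two edges through A).
So 15·m + 143 = 2·71.5 = 143 ⇒ m = 0.

0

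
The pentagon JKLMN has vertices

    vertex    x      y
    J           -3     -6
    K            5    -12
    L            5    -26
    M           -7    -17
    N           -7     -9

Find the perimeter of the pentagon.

|JK| = √((8)² + (-6)²) = √100 = 10
|KL| = √((0)² + (-14)²) = √196 = 14
|LM| = √((-12)² + (9)²) = √225 = 15
|MN| = √((0)² + (8)²) = √64 = 8
|NJ| = √((4)² + (3)²) = √25 = 5
Perimeter = 10 + 14 + 15 + 8 + 5 = 52.

52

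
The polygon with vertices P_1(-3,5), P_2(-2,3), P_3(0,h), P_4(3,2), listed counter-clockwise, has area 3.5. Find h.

3

The doubled signed area Σ (x_i y_{i+1} − x_{i+1} y_i) is linear in h.
With h=0 it equals 22; the coefficient of h is -5 (from the two edges through P_3).
So -5·h + 22 = 2·3.5 = 7 ⇒ h = 3.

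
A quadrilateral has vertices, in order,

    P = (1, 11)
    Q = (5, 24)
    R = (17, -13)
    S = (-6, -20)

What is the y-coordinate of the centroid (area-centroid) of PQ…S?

Apply the surveyor's formula. First the cross-terms c_i = x_i·y_{i+1} − x_{i+1}·y_i:
  -31, -473, -418, -46  ⇒  2A = -968, A = -484.
Then Σ (y_i + y_{i+1})·c_i = 7920, so ȳ = 7920 / (6·(-484)) = -30/11.

-30/11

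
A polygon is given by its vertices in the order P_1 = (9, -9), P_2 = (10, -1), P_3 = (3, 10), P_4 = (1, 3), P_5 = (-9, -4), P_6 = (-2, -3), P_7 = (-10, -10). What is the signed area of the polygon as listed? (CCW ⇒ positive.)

Apply the surveyor's formula: 2A = Σ (x_i·y_{i+1} − x_{i+1}·y_i), indices taken mod 7.
Σ = (81) + (103) + (-1) + (23) + (19) + (-10) + (180) = 395
Signed area = Σ/2 = 197.5 (positive ⇒ counter-clockwise traversal).

197.5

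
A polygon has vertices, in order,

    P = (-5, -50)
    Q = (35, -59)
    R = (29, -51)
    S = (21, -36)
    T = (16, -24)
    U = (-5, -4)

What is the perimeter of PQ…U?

|PQ| = √((40)² + (-9)²) = √1681 = 41
|QR| = √((-6)² + (8)²) = √100 = 10
|RS| = √((-8)² + (15)²) = √289 = 17
|ST| = √((-5)² + (12)²) = √169 = 13
|TU| = √((-21)² + (20)²) = √841 = 29
|UP| = √((0)² + (-46)²) = √2116 = 46
Perimeter = 41 + 10 + 17 + 13 + 29 + 46 = 156.

156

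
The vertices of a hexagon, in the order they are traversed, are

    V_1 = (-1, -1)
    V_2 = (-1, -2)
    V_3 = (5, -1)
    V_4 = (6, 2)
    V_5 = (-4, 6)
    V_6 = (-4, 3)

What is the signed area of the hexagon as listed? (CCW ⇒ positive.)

45.5

Apply the surveyor's formula: 2A = Σ (x_i·y_{i+1} − x_{i+1}·y_i), indices taken mod 6.
Σ = (1) + (11) + (16) + (44) + (12) + (7) = 91
Signed area = Σ/2 = 45.5 (positive ⇒ counter-clockwise traversal).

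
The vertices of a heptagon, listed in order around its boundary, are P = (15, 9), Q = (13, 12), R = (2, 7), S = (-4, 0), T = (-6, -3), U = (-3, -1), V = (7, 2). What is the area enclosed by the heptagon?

Apply the surveyor's formula: 2A = Σ (x_i·y_{i+1} − x_{i+1}·y_i), indices taken mod 7.
Σ = (63) + (67) + (28) + (12) + (-3) + (1) + (33) = 201
Area = |Σ|/2 = 100.5.

100.5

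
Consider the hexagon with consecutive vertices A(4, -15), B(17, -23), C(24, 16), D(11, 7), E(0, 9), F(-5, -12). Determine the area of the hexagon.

623

Apply the shoelace (surveyor's) formula: 2A = Σ (x_i·y_{i+1} − x_{i+1}·y_i), indices taken mod 6.
Cross-terms: 163, 824, -8, 99, 45, 123  ⇒  Σ = 1246
Area = |Σ|/2 = 623.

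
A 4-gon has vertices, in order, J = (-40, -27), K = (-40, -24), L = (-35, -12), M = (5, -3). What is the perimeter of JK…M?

|JK| = √((0)² + (3)²) = √9 = 3
|KL| = √((5)² + (12)²) = √169 = 13
|LM| = √((40)² + (9)²) = √1681 = 41
|MJ| = √((-45)² + (-24)²) = √2601 = 51
Perimeter = 3 + 13 + 41 + 51 = 108.

108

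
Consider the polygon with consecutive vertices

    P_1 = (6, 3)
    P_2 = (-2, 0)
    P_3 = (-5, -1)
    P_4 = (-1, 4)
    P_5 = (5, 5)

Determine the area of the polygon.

26.5

Σ = (6) + (2) + (-21) + (-25) + (-15) = -53
Area = |Σ|/2 = 26.5.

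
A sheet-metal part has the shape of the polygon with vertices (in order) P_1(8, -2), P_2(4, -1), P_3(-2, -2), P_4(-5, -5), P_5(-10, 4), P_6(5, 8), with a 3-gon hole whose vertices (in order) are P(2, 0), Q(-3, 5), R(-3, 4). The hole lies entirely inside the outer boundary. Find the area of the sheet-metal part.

124.5

Outer boundary:
Apply Gauss's area formula: 2A = Σ (x_i·y_{i+1} − x_{i+1}·y_i), indices taken mod 6.
Σ = (0) + (-10) + (0) + (-70) + (-100) + (-74) = -254
Area = |Σ|/2 = 127.
Hole:
Apply Gauss's area formula: 2A = Σ (x_i·y_{i+1} − x_{i+1}·y_i), indices taken mod 3.
Σ = (10) + (3) + (-8) = 5
Area = |Σ|/2 = 2.5.
Net area = 127 − 2.5 = 124.5.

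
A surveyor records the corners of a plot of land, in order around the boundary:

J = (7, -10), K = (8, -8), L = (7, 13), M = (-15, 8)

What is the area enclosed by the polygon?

Apply Gauss's area formula: 2A = Σ (x_i·y_{i+1} − x_{i+1}·y_i), indices taken mod 4.
Cross-terms: 24, 160, 251, 94  ⇒  Σ = 529
Area = |Σ|/2 = 264.5.

264.5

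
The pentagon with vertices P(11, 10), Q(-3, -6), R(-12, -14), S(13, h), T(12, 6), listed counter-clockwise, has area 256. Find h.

-11

The doubled signed area Σ (x_i y_{i+1} − x_{i+1} y_i) is linear in h.
With h=0 it equals 248; the coefficient of h is -24 (from the two edges through S).
So -24·h + 248 = 2·256 = 512 ⇒ h = -11.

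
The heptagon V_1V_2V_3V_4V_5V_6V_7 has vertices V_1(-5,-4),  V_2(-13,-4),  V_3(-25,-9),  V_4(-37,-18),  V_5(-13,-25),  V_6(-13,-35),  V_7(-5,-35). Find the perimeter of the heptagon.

110

|V_1V_2| = √((-8)² + (0)²) = √64 = 8
|V_2V_3| = √((-12)² + (-5)²) = √169 = 13
|V_3V_4| = √((-12)² + (-9)²) = √225 = 15
|V_4V_5| = √((24)² + (-7)²) = √625 = 25
|V_5V_6| = √((0)² + (-10)²) = √100 = 10
|V_6V_7| = √((8)² + (0)²) = √64 = 8
|V_7V_1| = √((0)² + (31)²) = √961 = 31
Perimeter = 8 + 13 + 15 + 25 + 10 + 8 + 31 = 110.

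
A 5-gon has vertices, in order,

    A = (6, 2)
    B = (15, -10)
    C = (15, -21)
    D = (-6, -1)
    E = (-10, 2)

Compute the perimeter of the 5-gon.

76

|AB| = √((9)² + (-12)²) = √225 = 15
|BC| = √((0)² + (-11)²) = √121 = 11
|CD| = √((-21)² + (20)²) = √841 = 29
|DE| = √((-4)² + (3)²) = √25 = 5
|EA| = √((16)² + (0)²) = √256 = 16
Perimeter = 15 + 11 + 29 + 5 + 16 = 76.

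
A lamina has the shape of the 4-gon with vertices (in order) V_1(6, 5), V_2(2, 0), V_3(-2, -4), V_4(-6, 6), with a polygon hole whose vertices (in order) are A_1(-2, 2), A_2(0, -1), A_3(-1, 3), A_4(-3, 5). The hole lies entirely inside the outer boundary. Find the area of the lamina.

Outer boundary:
Σ = (-10) + (-8) + (-36) + (-66) = -120
Area = |Σ|/2 = 60.
Hole:
Apply the surveyor's formula: 2A = Σ (x_i·y_{i+1} − x_{i+1}·y_i), indices taken mod 4.
A_1→A_2: (-2)(-1) − (0)(2) = 2
A_2→A_3: (0)(3) − (-1)(-1) = -1
A_3→A_4: (-1)(5) − (-3)(3) = 4
A_4→A_1: (-3)(2) − (-2)(5) = 4
Σ = 9
Area = |Σ|/2 = 4.5.
Net area = 60 − 4.5 = 55.5.

55.5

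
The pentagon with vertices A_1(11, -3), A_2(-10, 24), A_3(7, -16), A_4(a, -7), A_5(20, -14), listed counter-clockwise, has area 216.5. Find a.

11

The doubled signed area Σ (x_i y_{i+1} − x_{i+1} y_i) is linear in a.
With a=0 it equals 411; the coefficient of a is 2 (from the two edges through A_4).
So 2·a + 411 = 2·216.5 = 433 ⇒ a = 11.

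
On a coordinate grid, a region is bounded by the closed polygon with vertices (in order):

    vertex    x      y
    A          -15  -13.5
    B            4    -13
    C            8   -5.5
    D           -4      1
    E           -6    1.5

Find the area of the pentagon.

Σ = (249) + (82) + (-14) + (0) + (103.5) = 420.5
Area = |Σ|/2 = 210.25.

210.25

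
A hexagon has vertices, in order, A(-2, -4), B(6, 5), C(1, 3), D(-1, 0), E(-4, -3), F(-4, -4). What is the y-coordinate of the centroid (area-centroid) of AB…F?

26/135

Apply Gauss's area formula. First the cross-terms c_i = x_i·y_{i+1} − x_{i+1}·y_i:
  14, 13, 3, 3, 4, 8  ⇒  2A = 45, A = 22.5.
Then Σ (y_i + y_{i+1})·c_i = 26, so ȳ = 26 / (6·22.5) = 26/135.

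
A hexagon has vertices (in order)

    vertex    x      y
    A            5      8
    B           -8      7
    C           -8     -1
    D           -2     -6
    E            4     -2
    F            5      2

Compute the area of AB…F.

A→B: (5)(7) − (-8)(8) = 99
B→C: (-8)(-1) − (-8)(7) = 64
C→D: (-8)(-6) − (-2)(-1) = 46
D→E: (-2)(-2) − (4)(-6) = 28
E→F: (4)(2) − (5)(-2) = 18
F→A: (5)(8) − (5)(2) = 30
Σ = 285
Area = |Σ|/2 = 142.5.

142.5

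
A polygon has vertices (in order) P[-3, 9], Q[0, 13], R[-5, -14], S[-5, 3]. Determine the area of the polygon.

Σ = (-39) + (65) + (-85) + (-36) = -95
Area = |Σ|/2 = 47.5.

47.5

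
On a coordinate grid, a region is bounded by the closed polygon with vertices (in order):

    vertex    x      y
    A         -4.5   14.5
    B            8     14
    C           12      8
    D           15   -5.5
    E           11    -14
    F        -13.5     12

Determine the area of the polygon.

Apply the surveyor's formula: 2A = Σ (x_i·y_{i+1} − x_{i+1}·y_i), indices taken mod 6.
Σ = (-179) + (-104) + (-186) + (-149.5) + (-57) + (-141.75) = -817.25
Area = |Σ|/2 = 408.625.

408.625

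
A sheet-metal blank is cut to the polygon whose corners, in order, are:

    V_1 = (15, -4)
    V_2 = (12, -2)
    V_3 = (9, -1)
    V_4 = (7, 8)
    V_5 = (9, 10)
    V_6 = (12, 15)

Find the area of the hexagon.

Apply the shoelace formula: 2A = Σ (x_i·y_{i+1} − x_{i+1}·y_i), indices taken mod 6.
Cross-terms: 18, 6, 79, -2, 15, -273  ⇒  Σ = -157
Area = |Σ|/2 = 78.5.

78.5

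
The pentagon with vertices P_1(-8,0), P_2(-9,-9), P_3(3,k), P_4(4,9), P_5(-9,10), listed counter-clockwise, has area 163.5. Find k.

The doubled signed area Σ (x_i y_{i+1} − x_{i+1} y_i) is linear in k.
With k=0 it equals 327; the coefficient of k is -13 (from the two edges through P_3).
So -13·k + 327 = 2·163.5 = 327 ⇒ k = 0.

0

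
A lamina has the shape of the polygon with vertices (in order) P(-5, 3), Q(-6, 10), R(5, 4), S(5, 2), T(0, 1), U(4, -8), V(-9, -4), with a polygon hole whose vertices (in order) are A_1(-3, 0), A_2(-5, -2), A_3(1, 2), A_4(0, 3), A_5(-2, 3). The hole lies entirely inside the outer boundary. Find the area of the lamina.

Outer boundary:
Apply the shoelace formula: 2A = Σ (x_i·y_{i+1} − x_{i+1}·y_i), indices taken mod 7.
Σ = (-32) + (-74) + (-10) + (5) + (-4) + (-88) + (-47) = -250
Area = |Σ|/2 = 125.
Hole:
Apply the surveyor's formula: 2A = Σ (x_i·y_{i+1} − x_{i+1}·y_i), indices taken mod 5.
Σ = (6) + (-8) + (3) + (6) + (9) = 16
Area = |Σ|/2 = 8.
Net area = 125 − 8 = 117.

117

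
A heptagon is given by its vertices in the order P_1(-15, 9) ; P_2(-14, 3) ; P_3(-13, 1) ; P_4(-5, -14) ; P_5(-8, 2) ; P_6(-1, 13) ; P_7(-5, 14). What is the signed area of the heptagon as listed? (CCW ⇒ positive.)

142.5

P_1→P_2: (-15)(3) − (-14)(9) = 81
P_2→P_3: (-14)(1) − (-13)(3) = 25
P_3→P_4: (-13)(-14) − (-5)(1) = 187
P_4→P_5: (-5)(2) − (-8)(-14) = -122
P_5→P_6: (-8)(13) − (-1)(2) = -102
P_6→P_7: (-1)(14) − (-5)(13) = 51
P_7→P_1: (-5)(9) − (-15)(14) = 165
Σ = 285
Signed area = Σ/2 = 142.5 (positive ⇒ counter-clockwise traversal).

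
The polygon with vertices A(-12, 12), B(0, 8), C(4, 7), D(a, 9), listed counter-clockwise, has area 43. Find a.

14

Write out the shoelace sum; only the two edges meeting at D involve a:
2·Area = [(4·9 − a·7) + (a·12 − (-12)·9)] + -128
       = 5·a + 16 = 86
⇒ a = 14.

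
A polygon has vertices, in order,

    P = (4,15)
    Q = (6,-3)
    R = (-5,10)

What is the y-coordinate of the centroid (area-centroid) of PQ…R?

Apply the shoelace (surveyor's) formula. First the cross-terms c_i = x_i·y_{i+1} − x_{i+1}·y_i:
  -102, 45, -115  ⇒  2A = -172, A = -86.
Then Σ (y_i + y_{i+1})·c_i = -3784, so ȳ = -3784 / (6·(-86)) = 22/3.

22/3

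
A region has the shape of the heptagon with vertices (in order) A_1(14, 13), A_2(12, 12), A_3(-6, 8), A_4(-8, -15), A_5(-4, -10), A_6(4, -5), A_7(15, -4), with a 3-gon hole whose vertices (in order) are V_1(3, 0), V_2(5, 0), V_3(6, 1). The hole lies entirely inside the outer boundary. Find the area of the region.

Outer boundary:
Cross-terms: 12, 168, 154, 20, 60, 59, 251  ⇒  Σ = 724
Area = |Σ|/2 = 362.
Hole:
Cross-terms: 0, 5, -3  ⇒  Σ = 2
Area = |Σ|/2 = 1.
Net area = 362 − 1 = 361.

361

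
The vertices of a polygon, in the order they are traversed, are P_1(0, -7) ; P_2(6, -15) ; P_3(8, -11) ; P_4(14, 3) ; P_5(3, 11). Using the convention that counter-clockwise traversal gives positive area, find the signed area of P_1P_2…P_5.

199

Cross-terms: 42, 54, 178, 145, -21  ⇒  Σ = 398
Signed area = Σ/2 = 199 (positive ⇒ counter-clockwise traversal).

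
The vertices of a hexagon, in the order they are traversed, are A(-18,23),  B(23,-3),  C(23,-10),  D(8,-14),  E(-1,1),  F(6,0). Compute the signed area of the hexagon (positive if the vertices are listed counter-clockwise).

-376

Apply the shoelace (surveyor's) formula: 2A = Σ (x_i·y_{i+1} − x_{i+1}·y_i), indices taken mod 6.
A→B: (-18)(-3) − (23)(23) = -475
B→C: (23)(-10) − (23)(-3) = -161
C→D: (23)(-14) − (8)(-10) = -242
D→E: (8)(1) − (-1)(-14) = -6
E→F: (-1)(0) − (6)(1) = -6
F→A: (6)(23) − (-18)(0) = 138
Σ = -752
Signed area = Σ/2 = -376 (negative ⇒ clockwise traversal).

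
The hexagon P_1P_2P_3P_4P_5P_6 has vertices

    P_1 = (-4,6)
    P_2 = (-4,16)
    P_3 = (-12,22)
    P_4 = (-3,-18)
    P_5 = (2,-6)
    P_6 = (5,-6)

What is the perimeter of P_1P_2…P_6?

92

|P_1P_2| = √((0)² + (10)²) = √100 = 10
|P_2P_3| = √((-8)² + (6)²) = √100 = 10
|P_3P_4| = √((9)² + (-40)²) = √1681 = 41
|P_4P_5| = √((5)² + (12)²) = √169 = 13
|P_5P_6| = √((3)² + (0)²) = √9 = 3
|P_6P_1| = √((-9)² + (12)²) = √225 = 15
Perimeter = 10 + 10 + 41 + 13 + 3 + 15 = 92.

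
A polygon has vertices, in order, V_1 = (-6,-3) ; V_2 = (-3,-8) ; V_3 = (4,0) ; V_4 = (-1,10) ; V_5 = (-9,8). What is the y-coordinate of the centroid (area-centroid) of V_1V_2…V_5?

261/134

Apply Gauss's area formula. First the cross-terms c_i = x_i·y_{i+1} − x_{i+1}·y_i:
  39, 32, 40, 82, 75  ⇒  2A = 268, A = 134.
Then Σ (y_i + y_{i+1})·c_i = 1566, so ȳ = 1566 / (6·134) = 261/134.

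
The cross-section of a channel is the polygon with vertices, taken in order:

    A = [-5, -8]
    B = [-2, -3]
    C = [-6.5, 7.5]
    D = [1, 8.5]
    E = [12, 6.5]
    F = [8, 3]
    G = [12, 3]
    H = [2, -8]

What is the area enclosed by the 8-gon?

189.875

Cross-terms: -1, -34.5, -62.75, -95.5, -16, -12, -102, -56  ⇒  Σ = -379.75
Area = |Σ|/2 = 189.875.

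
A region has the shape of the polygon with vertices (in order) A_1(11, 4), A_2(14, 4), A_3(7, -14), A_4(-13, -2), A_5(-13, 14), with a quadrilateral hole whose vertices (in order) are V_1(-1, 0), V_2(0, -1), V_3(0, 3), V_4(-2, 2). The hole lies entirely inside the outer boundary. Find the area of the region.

418.5

Outer boundary:
Σ = (-12) + (-224) + (-196) + (-208) + (-206) = -846
Area = |Σ|/2 = 423.
Hole:
Cross-terms: 1, 0, 6, 2  ⇒  Σ = 9
Area = |Σ|/2 = 4.5.
Net area = 423 − 4.5 = 418.5.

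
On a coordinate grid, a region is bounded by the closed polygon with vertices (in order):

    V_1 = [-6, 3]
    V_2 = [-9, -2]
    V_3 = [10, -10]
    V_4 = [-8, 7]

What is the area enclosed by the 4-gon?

78.5

Σ = (39) + (110) + (-10) + (18) = 157
Area = |Σ|/2 = 78.5.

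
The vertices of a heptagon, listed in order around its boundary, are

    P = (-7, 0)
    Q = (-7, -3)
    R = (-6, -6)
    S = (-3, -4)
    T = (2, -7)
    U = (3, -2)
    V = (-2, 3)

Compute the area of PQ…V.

Apply the shoelace formula: 2A = Σ (x_i·y_{i+1} − x_{i+1}·y_i), indices taken mod 7.
P→Q: (-7)(-3) − (-7)(0) = 21
Q→R: (-7)(-6) − (-6)(-3) = 24
R→S: (-6)(-4) − (-3)(-6) = 6
S→T: (-3)(-7) − (2)(-4) = 29
T→U: (2)(-2) − (3)(-7) = 17
U→V: (3)(3) − (-2)(-2) = 5
V→P: (-2)(0) − (-7)(3) = 21
Σ = 123
Area = |Σ|/2 = 61.5.

61.5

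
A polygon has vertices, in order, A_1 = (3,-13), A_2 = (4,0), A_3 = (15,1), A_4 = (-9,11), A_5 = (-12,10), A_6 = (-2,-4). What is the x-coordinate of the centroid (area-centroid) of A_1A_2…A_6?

Apply the shoelace formula. First the cross-terms c_i = x_i·y_{i+1} − x_{i+1}·y_i:
  52, 4, 174, 42, 68, 38  ⇒  2A = 378, A = 189.
Then Σ (x_i + x_{i+1})·c_i = -312, so x̄ = -312 / (6·189) = -52/189.

-52/189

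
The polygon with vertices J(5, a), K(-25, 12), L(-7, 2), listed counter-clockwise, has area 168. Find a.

The doubled signed area Σ (x_i y_{i+1} − x_{i+1} y_i) is linear in a.
With a=0 it equals 84; the coefficient of a is 18 (from the two edges through J).
So 18·a + 84 = 2·168 = 336 ⇒ a = 14.

14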